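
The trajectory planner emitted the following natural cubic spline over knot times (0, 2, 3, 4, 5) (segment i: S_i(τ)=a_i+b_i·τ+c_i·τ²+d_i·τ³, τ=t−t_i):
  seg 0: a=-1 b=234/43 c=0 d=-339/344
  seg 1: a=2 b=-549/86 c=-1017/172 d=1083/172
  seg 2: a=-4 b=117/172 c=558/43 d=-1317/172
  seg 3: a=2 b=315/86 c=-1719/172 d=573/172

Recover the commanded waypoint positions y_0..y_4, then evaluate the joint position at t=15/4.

y_0=-1 y_1=2 y_2=-4 y_3=2 y_4=-1
S(15/4) = 6377/11008

y_0 = S_0(0) = a_0 = -1
y_1 = S_1(0) = a_1 = 2
y_2 = S_2(0) = a_2 = -4
y_3 = S_3(0) = a_3 = 2
y_4 = S_3(1) = -1
t_q=15/4 is in segment 2 (τ=3/4); S_2(τ)=6377/11008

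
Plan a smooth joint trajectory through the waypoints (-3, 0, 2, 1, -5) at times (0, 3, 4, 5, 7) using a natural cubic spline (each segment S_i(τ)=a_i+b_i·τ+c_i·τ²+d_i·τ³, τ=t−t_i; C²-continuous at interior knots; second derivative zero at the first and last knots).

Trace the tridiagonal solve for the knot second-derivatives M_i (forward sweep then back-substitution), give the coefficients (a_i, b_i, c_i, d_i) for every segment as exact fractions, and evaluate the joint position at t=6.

Δ: Δ0=1, Δ1=2, Δ2=-1, Δ3=-3
row 1: diag=8, rhs=6; c'=1/8, d'=3/4
row 2: denom=4−1·1/8=31/8; d'=(-18−1·3/4)/(31/8)=-150/31
row 3: denom=6−1·8/31=178/31; d'=(-12−1·-150/31)/(178/31)=-111/89
back: M3=-111/89
back: M2=-150/31−8/31·-111/89=-402/89
back: M1=3/4−1/8·-402/89=117/89
M: M0=0, M1=117/89, M2=-402/89, M3=-111/89, M4=0
seg 0: a=-3, c=M0/2=0, d=(M1−M0)/(6·3)=13/178, b=Δ0−h0·(2M0+M1)/6=61/178
seg 1: a=0, c=M1/2=117/178, d=(M2−M1)/(6·1)=-173/178, b=Δ1−h1·(2M1+M2)/6=206/89
seg 2: a=2, c=M2/2=-201/89, d=(M3−M2)/(6·1)=97/178, b=Δ2−h2·(2M2+M3)/6=127/178
seg 3: a=1, c=M3/2=-111/178, d=(M4−M3)/(6·2)=37/356, b=Δ3−h3·(2M3+M4)/6=-193/89
t_q=6 → seg 3, τ=1; S=1+-193/89·τ+-111/178·τ²+37/356·τ³=-601/356

  seg 0: a=-3 b=61/178 c=0 d=13/178
  seg 1: a=0 b=206/89 c=117/178 d=-173/178
  seg 2: a=2 b=127/178 c=-201/89 d=97/178
  seg 3: a=1 b=-193/89 c=-111/178 d=37/356
S(6) = -601/356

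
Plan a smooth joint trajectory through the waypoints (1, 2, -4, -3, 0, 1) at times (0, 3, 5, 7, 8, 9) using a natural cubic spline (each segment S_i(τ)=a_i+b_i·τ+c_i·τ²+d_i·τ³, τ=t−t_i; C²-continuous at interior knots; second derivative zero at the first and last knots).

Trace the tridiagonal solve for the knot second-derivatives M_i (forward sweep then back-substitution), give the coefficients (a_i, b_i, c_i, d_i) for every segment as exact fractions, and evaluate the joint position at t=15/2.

Δ: Δ0=1/3, Δ1=-3, Δ2=1/2, Δ3=3, Δ4=1
row 1: diag=10, rhs=-20; c'=1/5, d'=-2
row 2: denom=8−2·1/5=38/5; d'=(21−2·-2)/(38/5)=125/38
row 3: denom=6−2·5/19=104/19; d'=(15−2·125/38)/(104/19)=20/13
row 4: denom=4−1·19/104=397/104; d'=(-12−1·20/13)/(397/104)=-1408/397
back: M4=-1408/397
back: M3=20/13−19/104·-1408/397=868/397
back: M2=125/38−5/19·868/397=2155/794
back: M1=-2−1/5·2155/794=-2019/794
M: M0=0, M1=-2019/794, M2=2155/794, M3=868/397, M4=-1408/397, M5=0
seg 0: a=1, c=M0/2=0, d=(M1−M0)/(6·3)=-673/4764, b=Δ0−h0·(2M0+M1)/6=7645/4764
seg 1: a=2, c=M1/2=-2019/1588, d=(M2−M1)/(6·2)=2087/4764, b=Δ1−h1·(2M1+M2)/6=-5263/2382
seg 2: a=-4, c=M2/2=2155/1588, d=(M3−M2)/(6·2)=-419/9528, b=Δ2−h2·(2M2+M3)/6=-4855/2382
seg 3: a=-3, c=M3/2=434/397, d=(M4−M3)/(6·1)=-1138/1191, b=Δ3−h3·(2M3+M4)/6=3409/1191
seg 4: a=0, c=M4/2=-704/397, d=(M5−M4)/(6·1)=704/1191, b=Δ4−h4·(2M4+M5)/6=2599/1191
t_q=15/2 → seg 3, τ=1/2; S=-3+3409/1191·τ+434/397·τ²+-1138/1191·τ³=-2247/1588

  seg 0: a=1 b=7645/4764 c=0 d=-673/4764
  seg 1: a=2 b=-5263/2382 c=-2019/1588 d=2087/4764
  seg 2: a=-4 b=-4855/2382 c=2155/1588 d=-419/9528
  seg 3: a=-3 b=3409/1191 c=434/397 d=-1138/1191
  seg 4: a=0 b=2599/1191 c=-704/397 d=704/1191
S(15/2) = -2247/1588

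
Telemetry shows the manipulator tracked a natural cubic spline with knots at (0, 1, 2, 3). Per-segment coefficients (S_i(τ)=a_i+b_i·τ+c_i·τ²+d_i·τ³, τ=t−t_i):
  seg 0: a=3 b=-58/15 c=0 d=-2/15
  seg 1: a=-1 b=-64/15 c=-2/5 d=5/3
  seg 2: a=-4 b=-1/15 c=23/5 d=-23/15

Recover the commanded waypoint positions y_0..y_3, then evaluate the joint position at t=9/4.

y_0 = S_0(0) = a_0 = 3
y_1 = S_1(0) = a_1 = -1
y_2 = S_2(0) = a_2 = -4
y_3 = S_2(1) = -1
t_q=9/4 is in segment 2 (τ=1/4); S_2(τ)=-1201/320

y_0=3 y_1=-1 y_2=-4 y_3=-1
S(9/4) = -1201/320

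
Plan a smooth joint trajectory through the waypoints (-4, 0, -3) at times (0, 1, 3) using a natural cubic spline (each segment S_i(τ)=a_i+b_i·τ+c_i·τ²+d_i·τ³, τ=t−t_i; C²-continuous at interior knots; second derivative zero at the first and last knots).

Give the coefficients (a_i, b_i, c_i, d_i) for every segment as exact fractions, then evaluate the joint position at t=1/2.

Δ: Δ0=4, Δ1=-3/2
row 1: diag=6, rhs=-33; c'=1/3, d'=-11/2
back: M1=-11/2
M: M0=0, M1=-11/2, M2=0
seg 0: a=-4, c=M0/2=0, d=(M1−M0)/(6·1)=-11/12, b=Δ0−h0·(2M0+M1)/6=59/12
seg 1: a=0, c=M1/2=-11/4, d=(M2−M1)/(6·2)=11/24, b=Δ1−h1·(2M1+M2)/6=13/6
t_q=1/2 → seg 0, τ=1/2; S=-4+59/12·τ+0·τ²+-11/12·τ³=-53/32

  seg 0: a=-4 b=59/12 c=0 d=-11/12
  seg 1: a=0 b=13/6 c=-11/4 d=11/24
S(1/2) = -53/32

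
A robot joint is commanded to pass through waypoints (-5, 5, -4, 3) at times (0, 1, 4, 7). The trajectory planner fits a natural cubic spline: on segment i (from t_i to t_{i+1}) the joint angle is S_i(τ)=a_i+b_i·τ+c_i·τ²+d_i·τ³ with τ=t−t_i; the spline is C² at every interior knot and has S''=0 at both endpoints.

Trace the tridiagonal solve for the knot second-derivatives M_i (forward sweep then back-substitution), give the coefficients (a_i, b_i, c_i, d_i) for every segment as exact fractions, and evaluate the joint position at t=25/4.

Δ: Δ0=10, Δ1=-3, Δ2=7/3
row 1: diag=8, rhs=-78; c'=3/8, d'=-39/4
row 2: denom=12−3·3/8=87/8; d'=(32−3·-39/4)/(87/8)=490/87
back: M2=490/87
back: M1=-39/4−3/8·490/87=-344/29
M: M0=0, M1=-344/29, M2=490/87, M3=0
seg 0: a=-5, c=M0/2=0, d=(M1−M0)/(6·1)=-172/87, b=Δ0−h0·(2M0+M1)/6=1042/87
seg 1: a=5, c=M1/2=-172/29, d=(M2−M1)/(6·3)=761/783, b=Δ1−h1·(2M1+M2)/6=526/87
seg 2: a=-4, c=M2/2=245/87, d=(M3−M2)/(6·3)=-245/783, b=Δ2−h2·(2M2+M3)/6=-287/87
t_q=25/4 → seg 2, τ=9/4; S=-4+-287/87·τ+245/87·τ²+-245/783·τ³=-1355/1856

  seg 0: a=-5 b=1042/87 c=0 d=-172/87
  seg 1: a=5 b=526/87 c=-172/29 d=761/783
  seg 2: a=-4 b=-287/87 c=245/87 d=-245/783
S(25/4) = -1355/1856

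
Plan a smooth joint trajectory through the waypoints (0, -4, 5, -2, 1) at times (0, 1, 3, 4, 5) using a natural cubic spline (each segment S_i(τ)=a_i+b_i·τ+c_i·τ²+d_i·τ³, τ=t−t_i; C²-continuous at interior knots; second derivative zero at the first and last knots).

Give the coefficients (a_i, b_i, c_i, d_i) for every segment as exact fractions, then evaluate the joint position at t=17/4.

  seg 0: a=0 b=-1591/244 c=0 d=615/244
  seg 1: a=-4 b=127/122 c=1845/244 d=-1423/488
  seg 2: a=5 b=-226/61 c=-606/61 d=405/61
  seg 3: a=-2 b=-223/61 c=609/61 d=-203/61
S(17/4) = -9143/3904

Δ: Δ0=-4, Δ1=9/2, Δ2=-7, Δ3=3
row 1: diag=6, rhs=51; c'=1/3, d'=17/2
row 2: denom=6−2·1/3=16/3; d'=(-69−2·17/2)/(16/3)=-129/8
row 3: denom=4−1·3/16=61/16; d'=(60−1·-129/8)/(61/16)=1218/61
back: M3=1218/61
back: M2=-129/8−3/16·1218/61=-1212/61
back: M1=17/2−1/3·-1212/61=1845/122
M: M0=0, M1=1845/122, M2=-1212/61, M3=1218/61, M4=0
seg 0: a=0, c=M0/2=0, d=(M1−M0)/(6·1)=615/244, b=Δ0−h0·(2M0+M1)/6=-1591/244
seg 1: a=-4, c=M1/2=1845/244, d=(M2−M1)/(6·2)=-1423/488, b=Δ1−h1·(2M1+M2)/6=127/122
seg 2: a=5, c=M2/2=-606/61, d=(M3−M2)/(6·1)=405/61, b=Δ2−h2·(2M2+M3)/6=-226/61
seg 3: a=-2, c=M3/2=609/61, d=(M4−M3)/(6·1)=-203/61, b=Δ3−h3·(2M3+M4)/6=-223/61
t_q=17/4 → seg 3, τ=1/4; S=-2+-223/61·τ+609/61·τ²+-203/61·τ³=-9143/3904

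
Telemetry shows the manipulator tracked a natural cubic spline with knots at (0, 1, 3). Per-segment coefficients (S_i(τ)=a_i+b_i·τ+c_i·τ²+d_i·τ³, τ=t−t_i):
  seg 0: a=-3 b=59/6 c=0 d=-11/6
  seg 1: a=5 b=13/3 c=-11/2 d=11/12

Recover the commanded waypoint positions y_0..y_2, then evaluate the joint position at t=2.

y_0 = S_0(0) = a_0 = -3
y_1 = S_1(0) = a_1 = 5
y_2 = S_1(2) = -1
t_q=2 is in segment 1 (τ=1); S_1(τ)=19/4

y_0=-3 y_1=5 y_2=-1
S(2) = 19/4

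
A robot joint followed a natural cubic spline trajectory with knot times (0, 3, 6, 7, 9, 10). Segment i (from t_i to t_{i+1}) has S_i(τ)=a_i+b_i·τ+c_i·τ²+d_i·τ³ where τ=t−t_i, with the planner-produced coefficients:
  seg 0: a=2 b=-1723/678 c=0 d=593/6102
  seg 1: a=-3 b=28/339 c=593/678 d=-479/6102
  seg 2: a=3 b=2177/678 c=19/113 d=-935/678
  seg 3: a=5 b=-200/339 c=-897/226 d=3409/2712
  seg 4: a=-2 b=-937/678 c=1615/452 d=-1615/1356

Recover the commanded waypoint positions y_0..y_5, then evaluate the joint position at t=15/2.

y_0 = S_0(0) = a_0 = 2
y_1 = S_1(0) = a_1 = -3
y_2 = S_2(0) = a_2 = 3
y_3 = S_3(0) = a_3 = 5
y_4 = S_4(0) = a_4 = -2
y_5 = S_4(1) = -1
t_q=15/2 is in segment 3 (τ=1/2); S_3(τ)=27987/7232

y_0=2 y_1=-3 y_2=3 y_3=5 y_4=-2 y_5=-1
S(15/2) = 27987/7232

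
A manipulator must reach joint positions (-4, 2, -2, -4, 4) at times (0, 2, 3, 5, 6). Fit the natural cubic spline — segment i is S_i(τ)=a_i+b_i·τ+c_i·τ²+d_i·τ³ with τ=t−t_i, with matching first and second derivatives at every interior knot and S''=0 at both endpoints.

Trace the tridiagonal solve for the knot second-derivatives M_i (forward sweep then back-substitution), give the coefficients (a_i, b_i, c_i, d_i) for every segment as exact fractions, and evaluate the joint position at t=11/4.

  seg 0: a=-4 b=503/93 c=0 d=-56/93
  seg 1: a=2 b=-169/93 c=-112/31 d=133/93
  seg 2: a=-2 b=-442/93 c=21/31 d=223/372
  seg 3: a=-4 b=479/93 c=265/62 d=-265/186
S(11/4) = -1571/1984

Δ: Δ0=3, Δ1=-4, Δ2=-1, Δ3=8
row 1: diag=6, rhs=-42; c'=1/6, d'=-7
row 2: denom=6−1·1/6=35/6; d'=(18−1·-7)/(35/6)=30/7
row 3: denom=6−2·12/35=186/35; d'=(54−2·30/7)/(186/35)=265/31
back: M3=265/31
back: M2=30/7−12/35·265/31=42/31
back: M1=-7−1/6·42/31=-224/31
M: M0=0, M1=-224/31, M2=42/31, M3=265/31, M4=0
seg 0: a=-4, c=M0/2=0, d=(M1−M0)/(6·2)=-56/93, b=Δ0−h0·(2M0+M1)/6=503/93
seg 1: a=2, c=M1/2=-112/31, d=(M2−M1)/(6·1)=133/93, b=Δ1−h1·(2M1+M2)/6=-169/93
seg 2: a=-2, c=M2/2=21/31, d=(M3−M2)/(6·2)=223/372, b=Δ2−h2·(2M2+M3)/6=-442/93
seg 3: a=-4, c=M3/2=265/62, d=(M4−M3)/(6·1)=-265/186, b=Δ3−h3·(2M3+M4)/6=479/93
t_q=11/4 → seg 1, τ=3/4; S=2+-169/93·τ+-112/31·τ²+133/93·τ³=-1571/1984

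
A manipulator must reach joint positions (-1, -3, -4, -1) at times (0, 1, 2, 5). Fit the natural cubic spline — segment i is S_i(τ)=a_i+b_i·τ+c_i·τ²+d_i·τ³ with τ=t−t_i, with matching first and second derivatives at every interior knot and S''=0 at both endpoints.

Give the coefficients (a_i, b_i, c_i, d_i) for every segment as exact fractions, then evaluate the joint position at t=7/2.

  seg 0: a=-1 b=-68/31 c=0 d=6/31
  seg 1: a=-3 b=-50/31 c=18/31 d=1/31
  seg 2: a=-4 b=-11/31 c=21/31 d=-7/93
S(7/2) = -809/248

Δ: Δ0=-2, Δ1=-1, Δ2=1
row 1: diag=4, rhs=6; c'=1/4, d'=3/2
row 2: denom=8−1·1/4=31/4; d'=(12−1·3/2)/(31/4)=42/31
back: M2=42/31
back: M1=3/2−1/4·42/31=36/31
M: M0=0, M1=36/31, M2=42/31, M3=0
seg 0: a=-1, c=M0/2=0, d=(M1−M0)/(6·1)=6/31, b=Δ0−h0·(2M0+M1)/6=-68/31
seg 1: a=-3, c=M1/2=18/31, d=(M2−M1)/(6·1)=1/31, b=Δ1−h1·(2M1+M2)/6=-50/31
seg 2: a=-4, c=M2/2=21/31, d=(M3−M2)/(6·3)=-7/93, b=Δ2−h2·(2M2+M3)/6=-11/31
t_q=7/2 → seg 2, τ=3/2; S=-4+-11/31·τ+21/31·τ²+-7/93·τ³=-809/248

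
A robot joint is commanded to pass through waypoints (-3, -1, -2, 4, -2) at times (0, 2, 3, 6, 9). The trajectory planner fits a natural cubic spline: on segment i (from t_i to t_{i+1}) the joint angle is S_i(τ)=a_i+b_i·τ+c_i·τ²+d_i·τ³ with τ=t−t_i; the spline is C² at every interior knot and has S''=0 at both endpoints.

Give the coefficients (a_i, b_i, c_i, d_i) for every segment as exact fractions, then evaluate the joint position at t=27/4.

Δ: Δ0=1, Δ1=-1, Δ2=2, Δ3=-2
row 1: diag=6, rhs=-12; c'=1/6, d'=-2
row 2: denom=8−1·1/6=47/6; d'=(18−1·-2)/(47/6)=120/47
row 3: denom=12−3·18/47=510/47; d'=(-24−3·120/47)/(510/47)=-248/85
back: M3=-248/85
back: M2=120/47−18/47·-248/85=312/85
back: M1=-2−1/6·312/85=-222/85
M: M0=0, M1=-222/85, M2=312/85, M3=-248/85, M4=0
seg 0: a=-3, c=M0/2=0, d=(M1−M0)/(6·2)=-37/170, b=Δ0−h0·(2M0+M1)/6=159/85
seg 1: a=-1, c=M1/2=-111/85, d=(M2−M1)/(6·1)=89/85, b=Δ1−h1·(2M1+M2)/6=-63/85
seg 2: a=-2, c=M2/2=156/85, d=(M3−M2)/(6·3)=-56/153, b=Δ2−h2·(2M2+M3)/6=-18/85
seg 3: a=4, c=M3/2=-124/85, d=(M4−M3)/(6·3)=124/765, b=Δ3−h3·(2M3+M4)/6=78/85
t_q=27/4 → seg 3, τ=3/4; S=4+78/85·τ+-124/85·τ²+124/765·τ³=5353/1360

  seg 0: a=-3 b=159/85 c=0 d=-37/170
  seg 1: a=-1 b=-63/85 c=-111/85 d=89/85
  seg 2: a=-2 b=-18/85 c=156/85 d=-56/153
  seg 3: a=4 b=78/85 c=-124/85 d=124/765
S(27/4) = 5353/1360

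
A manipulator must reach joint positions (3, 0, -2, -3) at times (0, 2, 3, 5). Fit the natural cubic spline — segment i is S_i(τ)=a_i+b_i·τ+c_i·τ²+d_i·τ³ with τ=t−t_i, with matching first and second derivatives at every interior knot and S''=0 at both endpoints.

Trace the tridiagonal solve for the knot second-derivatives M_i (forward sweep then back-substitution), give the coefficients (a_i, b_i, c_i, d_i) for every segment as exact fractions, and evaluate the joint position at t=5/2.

Δ: Δ0=-3/2, Δ1=-2, Δ2=-1/2
row 1: diag=6, rhs=-3; c'=1/6, d'=-1/2
row 2: denom=6−1·1/6=35/6; d'=(9−1·-1/2)/(35/6)=57/35
back: M2=57/35
back: M1=-1/2−1/6·57/35=-27/35
M: M0=0, M1=-27/35, M2=57/35, M3=0
seg 0: a=3, c=M0/2=0, d=(M1−M0)/(6·2)=-9/140, b=Δ0−h0·(2M0+M1)/6=-87/70
seg 1: a=0, c=M1/2=-27/70, d=(M2−M1)/(6·1)=2/5, b=Δ1−h1·(2M1+M2)/6=-141/70
seg 2: a=-2, c=M2/2=57/70, d=(M3−M2)/(6·2)=-19/140, b=Δ2−h2·(2M2+M3)/6=-111/70
t_q=5/2 → seg 1, τ=1/2; S=0+-141/70·τ+-27/70·τ²+2/5·τ³=-59/56

  seg 0: a=3 b=-87/70 c=0 d=-9/140
  seg 1: a=0 b=-141/70 c=-27/70 d=2/5
  seg 2: a=-2 b=-111/70 c=57/70 d=-19/140
S(5/2) = -59/56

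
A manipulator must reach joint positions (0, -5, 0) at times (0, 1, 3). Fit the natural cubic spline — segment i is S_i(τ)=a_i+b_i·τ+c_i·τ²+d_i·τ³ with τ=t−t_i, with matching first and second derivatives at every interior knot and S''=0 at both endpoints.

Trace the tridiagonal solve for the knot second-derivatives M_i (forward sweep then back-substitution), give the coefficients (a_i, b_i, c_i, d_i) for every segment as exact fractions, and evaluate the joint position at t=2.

  seg 0: a=0 b=-25/4 c=0 d=5/4
  seg 1: a=-5 b=-5/2 c=15/4 d=-5/8
S(2) = -35/8

Δ: Δ0=-5, Δ1=5/2
row 1: diag=6, rhs=45; c'=1/3, d'=15/2
back: M1=15/2
M: M0=0, M1=15/2, M2=0
seg 0: a=0, c=M0/2=0, d=(M1−M0)/(6·1)=5/4, b=Δ0−h0·(2M0+M1)/6=-25/4
seg 1: a=-5, c=M1/2=15/4, d=(M2−M1)/(6·2)=-5/8, b=Δ1−h1·(2M1+M2)/6=-5/2
t_q=2 → seg 1, τ=1; S=-5+-5/2·τ+15/4·τ²+-5/8·τ³=-35/8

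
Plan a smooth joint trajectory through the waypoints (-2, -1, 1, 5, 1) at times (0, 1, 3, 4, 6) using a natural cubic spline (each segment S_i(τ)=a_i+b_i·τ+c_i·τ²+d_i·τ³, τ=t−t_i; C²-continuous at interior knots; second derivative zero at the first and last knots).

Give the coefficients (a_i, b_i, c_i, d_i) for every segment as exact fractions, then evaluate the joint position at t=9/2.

  seg 0: a=-2 b=39/31 c=0 d=-8/31
  seg 1: a=-1 b=15/31 c=-24/31 d=16/31
  seg 2: a=1 b=111/31 c=72/31 d=-59/31
  seg 3: a=5 b=78/31 c=-105/31 d=35/62
S(9/2) = 2719/496

Δ: Δ0=1, Δ1=1, Δ2=4, Δ3=-2
row 1: diag=6, rhs=0; c'=1/3, d'=0
row 2: denom=6−2·1/3=16/3; d'=(18−2·0)/(16/3)=27/8
row 3: denom=6−1·3/16=93/16; d'=(-36−1·27/8)/(93/16)=-210/31
back: M3=-210/31
back: M2=27/8−3/16·-210/31=144/31
back: M1=0−1/3·144/31=-48/31
M: M0=0, M1=-48/31, M2=144/31, M3=-210/31, M4=0
seg 0: a=-2, c=M0/2=0, d=(M1−M0)/(6·1)=-8/31, b=Δ0−h0·(2M0+M1)/6=39/31
seg 1: a=-1, c=M1/2=-24/31, d=(M2−M1)/(6·2)=16/31, b=Δ1−h1·(2M1+M2)/6=15/31
seg 2: a=1, c=M2/2=72/31, d=(M3−M2)/(6·1)=-59/31, b=Δ2−h2·(2M2+M3)/6=111/31
seg 3: a=5, c=M3/2=-105/31, d=(M4−M3)/(6·2)=35/62, b=Δ3−h3·(2M3+M4)/6=78/31
t_q=9/2 → seg 3, τ=1/2; S=5+78/31·τ+-105/31·τ²+35/62·τ³=2719/496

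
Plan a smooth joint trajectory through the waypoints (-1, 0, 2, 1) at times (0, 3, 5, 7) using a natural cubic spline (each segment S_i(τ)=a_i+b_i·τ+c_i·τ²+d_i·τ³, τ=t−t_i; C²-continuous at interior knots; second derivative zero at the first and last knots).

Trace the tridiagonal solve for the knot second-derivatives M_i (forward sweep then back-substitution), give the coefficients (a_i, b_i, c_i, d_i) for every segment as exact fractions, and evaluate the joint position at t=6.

Δ: Δ0=1/3, Δ1=1, Δ2=-1/2
row 1: diag=10, rhs=4; c'=1/5, d'=2/5
row 2: denom=8−2·1/5=38/5; d'=(-9−2·2/5)/(38/5)=-49/38
back: M2=-49/38
back: M1=2/5−1/5·-49/38=25/38
M: M0=0, M1=25/38, M2=-49/38, M3=0
seg 0: a=-1, c=M0/2=0, d=(M1−M0)/(6·3)=25/684, b=Δ0−h0·(2M0+M1)/6=1/228
seg 1: a=0, c=M1/2=25/76, d=(M2−M1)/(6·2)=-37/228, b=Δ1−h1·(2M1+M2)/6=113/114
seg 2: a=2, c=M2/2=-49/76, d=(M3−M2)/(6·2)=49/456, b=Δ2−h2·(2M2+M3)/6=41/114
t_q=6 → seg 2, τ=1; S=2+41/114·τ+-49/76·τ²+49/456·τ³=277/152

  seg 0: a=-1 b=1/228 c=0 d=25/684
  seg 1: a=0 b=113/114 c=25/76 d=-37/228
  seg 2: a=2 b=41/114 c=-49/76 d=49/456
S(6) = 277/152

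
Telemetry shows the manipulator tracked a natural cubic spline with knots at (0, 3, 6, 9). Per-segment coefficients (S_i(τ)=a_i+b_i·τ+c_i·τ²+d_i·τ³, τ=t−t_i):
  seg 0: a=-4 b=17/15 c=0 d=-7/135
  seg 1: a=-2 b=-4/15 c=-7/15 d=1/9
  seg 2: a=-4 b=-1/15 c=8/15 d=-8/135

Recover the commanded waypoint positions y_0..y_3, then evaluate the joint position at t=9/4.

y_0 = S_0(0) = a_0 = -4
y_1 = S_1(0) = a_1 = -2
y_2 = S_2(0) = a_2 = -4
y_3 = S_2(3) = -1
t_q=9/4 is in segment 0 (τ=9/4); S_0(τ)=-653/320

y_0=-4 y_1=-2 y_2=-4 y_3=-1
S(9/4) = -653/320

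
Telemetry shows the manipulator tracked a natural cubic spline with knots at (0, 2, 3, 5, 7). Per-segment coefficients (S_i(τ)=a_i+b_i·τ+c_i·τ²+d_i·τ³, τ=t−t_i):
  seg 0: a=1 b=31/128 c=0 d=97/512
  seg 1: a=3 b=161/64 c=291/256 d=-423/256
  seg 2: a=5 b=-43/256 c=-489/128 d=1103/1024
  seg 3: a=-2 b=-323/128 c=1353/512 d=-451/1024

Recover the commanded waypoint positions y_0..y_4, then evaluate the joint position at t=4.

y_0=1 y_1=3 y_2=5 y_3=-2 y_4=0
S(4) = 2139/1024

y_0 = S_0(0) = a_0 = 1
y_1 = S_1(0) = a_1 = 3
y_2 = S_2(0) = a_2 = 5
y_3 = S_3(0) = a_3 = -2
y_4 = S_3(2) = 0
t_q=4 is in segment 2 (τ=1); S_2(τ)=2139/1024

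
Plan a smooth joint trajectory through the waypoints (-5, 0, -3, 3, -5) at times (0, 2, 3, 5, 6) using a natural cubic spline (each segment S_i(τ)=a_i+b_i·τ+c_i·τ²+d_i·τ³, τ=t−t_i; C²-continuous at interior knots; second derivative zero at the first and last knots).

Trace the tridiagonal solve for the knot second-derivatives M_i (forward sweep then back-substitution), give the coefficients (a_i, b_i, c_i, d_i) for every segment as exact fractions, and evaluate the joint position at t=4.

  seg 0: a=-5 b=311/62 c=0 d=-39/62
  seg 1: a=0 b=-157/62 c=-117/31 d=205/62
  seg 2: a=-3 b=-5/31 c=381/62 d=-283/124
  seg 3: a=3 b=-92/31 c=-234/31 d=78/31
S(4) = 87/124

Δ: Δ0=5/2, Δ1=-3, Δ2=3, Δ3=-8
row 1: diag=6, rhs=-33; c'=1/6, d'=-11/2
row 2: denom=6−1·1/6=35/6; d'=(36−1·-11/2)/(35/6)=249/35
row 3: denom=6−2·12/35=186/35; d'=(-66−2·249/35)/(186/35)=-468/31
back: M3=-468/31
back: M2=249/35−12/35·-468/31=381/31
back: M1=-11/2−1/6·381/31=-234/31
M: M0=0, M1=-234/31, M2=381/31, M3=-468/31, M4=0
seg 0: a=-5, c=M0/2=0, d=(M1−M0)/(6·2)=-39/62, b=Δ0−h0·(2M0+M1)/6=311/62
seg 1: a=0, c=M1/2=-117/31, d=(M2−M1)/(6·1)=205/62, b=Δ1−h1·(2M1+M2)/6=-157/62
seg 2: a=-3, c=M2/2=381/62, d=(M3−M2)/(6·2)=-283/124, b=Δ2−h2·(2M2+M3)/6=-5/31
seg 3: a=3, c=M3/2=-234/31, d=(M4−M3)/(6·1)=78/31, b=Δ3−h3·(2M3+M4)/6=-92/31
t_q=4 → seg 2, τ=1; S=-3+-5/31·τ+381/62·τ²+-283/124·τ³=87/124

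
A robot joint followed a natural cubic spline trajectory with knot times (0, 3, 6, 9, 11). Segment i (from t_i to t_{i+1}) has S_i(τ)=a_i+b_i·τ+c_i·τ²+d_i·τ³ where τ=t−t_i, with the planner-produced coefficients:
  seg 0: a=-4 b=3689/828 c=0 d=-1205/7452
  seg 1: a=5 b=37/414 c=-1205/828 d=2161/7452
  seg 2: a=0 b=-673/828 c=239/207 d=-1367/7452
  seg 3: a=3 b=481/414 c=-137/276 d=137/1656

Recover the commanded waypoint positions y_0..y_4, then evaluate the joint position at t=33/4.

y_0 = S_0(0) = a_0 = -4
y_1 = S_1(0) = a_1 = 5
y_2 = S_2(0) = a_2 = 0
y_3 = S_3(0) = a_3 = 3
y_4 = S_3(2) = 4
t_q=33/4 is in segment 2 (τ=9/4); S_2(τ)=11345/5888

y_0=-4 y_1=5 y_2=0 y_3=3 y_4=4
S(33/4) = 11345/5888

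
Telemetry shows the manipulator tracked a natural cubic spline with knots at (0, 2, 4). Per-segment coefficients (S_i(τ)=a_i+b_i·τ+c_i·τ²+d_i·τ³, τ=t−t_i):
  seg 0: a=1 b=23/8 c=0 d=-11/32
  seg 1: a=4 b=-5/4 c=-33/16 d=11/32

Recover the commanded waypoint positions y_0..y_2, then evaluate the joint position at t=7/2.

y_0 = S_0(0) = a_0 = 1
y_1 = S_1(0) = a_1 = 4
y_2 = S_1(2) = -4
t_q=7/2 is in segment 1 (τ=3/2); S_1(τ)=-347/256

y_0=1 y_1=4 y_2=-4
S(7/2) = -347/256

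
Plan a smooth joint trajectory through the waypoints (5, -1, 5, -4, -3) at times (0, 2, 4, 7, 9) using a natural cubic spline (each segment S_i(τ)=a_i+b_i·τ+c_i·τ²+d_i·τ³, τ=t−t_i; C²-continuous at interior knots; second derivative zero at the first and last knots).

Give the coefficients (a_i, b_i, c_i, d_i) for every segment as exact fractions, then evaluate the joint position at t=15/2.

  seg 0: a=5 b=-1719/344 c=0 d=687/1376
  seg 1: a=-1 b=171/172 c=2061/688 d=-1371/1376
  seg 2: a=5 b=351/344 c=-513/172 d=565/1032
  seg 3: a=-4 b=-90/43 c=669/344 d=-223/688
S(15/2) = -25323/5504

Δ: Δ0=-3, Δ1=3, Δ2=-3, Δ3=1/2
row 1: diag=8, rhs=36; c'=1/4, d'=9/2
row 2: denom=10−2·1/4=19/2; d'=(-36−2·9/2)/(19/2)=-90/19
row 3: denom=10−3·6/19=172/19; d'=(21−3·-90/19)/(172/19)=669/172
back: M3=669/172
back: M2=-90/19−6/19·669/172=-513/86
back: M1=9/2−1/4·-513/86=2061/344
M: M0=0, M1=2061/344, M2=-513/86, M3=669/172, M4=0
seg 0: a=5, c=M0/2=0, d=(M1−M0)/(6·2)=687/1376, b=Δ0−h0·(2M0+M1)/6=-1719/344
seg 1: a=-1, c=M1/2=2061/688, d=(M2−M1)/(6·2)=-1371/1376, b=Δ1−h1·(2M1+M2)/6=171/172
seg 2: a=5, c=M2/2=-513/172, d=(M3−M2)/(6·3)=565/1032, b=Δ2−h2·(2M2+M3)/6=351/344
seg 3: a=-4, c=M3/2=669/344, d=(M4−M3)/(6·2)=-223/688, b=Δ3−h3·(2M3+M4)/6=-90/43
t_q=15/2 → seg 3, τ=1/2; S=-4+-90/43·τ+669/344·τ²+-223/688·τ³=-25323/5504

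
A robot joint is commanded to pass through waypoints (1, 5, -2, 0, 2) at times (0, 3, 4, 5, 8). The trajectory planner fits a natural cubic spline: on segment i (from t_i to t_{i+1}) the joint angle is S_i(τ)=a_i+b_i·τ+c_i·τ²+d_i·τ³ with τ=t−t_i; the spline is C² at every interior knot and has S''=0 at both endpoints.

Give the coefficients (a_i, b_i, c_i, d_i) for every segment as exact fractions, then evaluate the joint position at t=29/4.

Δ: Δ0=4/3, Δ1=-7, Δ2=2, Δ3=2/3
row 1: diag=8, rhs=-50; c'=1/8, d'=-25/4
row 2: denom=4−1·1/8=31/8; d'=(54−1·-25/4)/(31/8)=482/31
row 3: denom=8−1·8/31=240/31; d'=(-8−1·482/31)/(240/31)=-73/24
back: M3=-73/24
back: M2=482/31−8/31·-73/24=49/3
back: M1=-25/4−1/8·49/3=-199/24
M: M0=0, M1=-199/24, M2=49/3, M3=-73/24, M4=0
seg 0: a=1, c=M0/2=0, d=(M1−M0)/(6·3)=-199/432, b=Δ0−h0·(2M0+M1)/6=263/48
seg 1: a=5, c=M1/2=-199/48, d=(M2−M1)/(6·1)=197/48, b=Δ1−h1·(2M1+M2)/6=-167/24
seg 2: a=-2, c=M2/2=49/6, d=(M3−M2)/(6·1)=-155/48, b=Δ2−h2·(2M2+M3)/6=-47/16
seg 3: a=0, c=M3/2=-73/48, d=(M4−M3)/(6·3)=73/432, b=Δ3−h3·(2M3+M4)/6=89/24
t_q=29/4 → seg 3, τ=9/4; S=0+89/24·τ+-73/48·τ²+73/432·τ³=2631/1024

  seg 0: a=1 b=263/48 c=0 d=-199/432
  seg 1: a=5 b=-167/24 c=-199/48 d=197/48
  seg 2: a=-2 b=-47/16 c=49/6 d=-155/48
  seg 3: a=0 b=89/24 c=-73/48 d=73/432
S(29/4) = 2631/1024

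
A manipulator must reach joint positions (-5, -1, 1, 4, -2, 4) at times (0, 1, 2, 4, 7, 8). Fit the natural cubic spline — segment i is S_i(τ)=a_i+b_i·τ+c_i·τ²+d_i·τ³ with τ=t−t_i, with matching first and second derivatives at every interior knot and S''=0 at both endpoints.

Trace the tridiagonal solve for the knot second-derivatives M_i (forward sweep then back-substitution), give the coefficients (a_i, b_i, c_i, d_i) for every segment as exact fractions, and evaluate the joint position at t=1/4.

  seg 0: a=-5 b=13753/3010 c=0 d=-1713/3010
  seg 1: a=-1 b=4307/1505 c=-5139/3010 d=509/602
  seg 2: a=1 b=853/430 c=1248/1505 d=-806/1505
  seg 3: a=4 b=-3389/3010 c=-3588/1505 d=6299/9030
  seg 4: a=-2 b=5123/1505 c=11721/3010 d=-3907/3010
S(1/4) = -148973/38528

Δ: Δ0=4, Δ1=2, Δ2=3/2, Δ3=-2, Δ4=6
row 1: diag=4, rhs=-12; c'=1/4, d'=-3
row 2: denom=6−1·1/4=23/4; d'=(-3−1·-3)/(23/4)=0
row 3: denom=10−2·8/23=214/23; d'=(-21−2·0)/(214/23)=-483/214
row 4: denom=8−3·69/214=1505/214; d'=(48−3·-483/214)/(1505/214)=11721/1505
back: M4=11721/1505
back: M3=-483/214−69/214·11721/1505=-7176/1505
back: M2=0−8/23·-7176/1505=2496/1505
back: M1=-3−1/4·2496/1505=-5139/1505
M: M0=0, M1=-5139/1505, M2=2496/1505, M3=-7176/1505, M4=11721/1505, M5=0
seg 0: a=-5, c=M0/2=0, d=(M1−M0)/(6·1)=-1713/3010, b=Δ0−h0·(2M0+M1)/6=13753/3010
seg 1: a=-1, c=M1/2=-5139/3010, d=(M2−M1)/(6·1)=509/602, b=Δ1−h1·(2M1+M2)/6=4307/1505
seg 2: a=1, c=M2/2=1248/1505, d=(M3−M2)/(6·2)=-806/1505, b=Δ2−h2·(2M2+M3)/6=853/430
seg 3: a=4, c=M3/2=-3588/1505, d=(M4−M3)/(6·3)=6299/9030, b=Δ3−h3·(2M3+M4)/6=-3389/3010
seg 4: a=-2, c=M4/2=11721/3010, d=(M5−M4)/(6·1)=-3907/3010, b=Δ4−h4·(2M4+M5)/6=5123/1505
t_q=1/4 → seg 0, τ=1/4; S=-5+13753/3010·τ+0·τ²+-1713/3010·τ³=-148973/38528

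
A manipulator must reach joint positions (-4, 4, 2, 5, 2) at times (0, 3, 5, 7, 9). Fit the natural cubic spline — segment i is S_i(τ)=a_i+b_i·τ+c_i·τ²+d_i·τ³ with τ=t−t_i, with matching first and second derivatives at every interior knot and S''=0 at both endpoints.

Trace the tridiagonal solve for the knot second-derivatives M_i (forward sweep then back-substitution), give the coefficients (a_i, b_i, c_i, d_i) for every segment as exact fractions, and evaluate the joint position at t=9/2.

Δ: Δ0=8/3, Δ1=-1, Δ2=3/2, Δ3=-3/2
row 1: diag=10, rhs=-22; c'=1/5, d'=-11/5
row 2: denom=8−2·1/5=38/5; d'=(15−2·-11/5)/(38/5)=97/38
row 3: denom=8−2·5/19=142/19; d'=(-18−2·97/38)/(142/19)=-439/142
back: M3=-439/142
back: M2=97/38−5/19·-439/142=239/71
back: M1=-11/5−1/5·239/71=-204/71
M: M0=0, M1=-204/71, M2=239/71, M3=-439/142, M4=0
seg 0: a=-4, c=M0/2=0, d=(M1−M0)/(6·3)=-34/213, b=Δ0−h0·(2M0+M1)/6=874/213
seg 1: a=4, c=M1/2=-102/71, d=(M2−M1)/(6·2)=443/852, b=Δ1−h1·(2M1+M2)/6=-44/213
seg 2: a=2, c=M2/2=239/142, d=(M3−M2)/(6·2)=-917/1704, b=Δ2−h2·(2M2+M3)/6=61/213
seg 3: a=5, c=M3/2=-439/284, d=(M4−M3)/(6·2)=439/1704, b=Δ3−h3·(2M3+M4)/6=239/426
t_q=9/2 → seg 1, τ=3/2; S=4+-44/213·τ+-102/71·τ²+443/852·τ³=5027/2272

  seg 0: a=-4 b=874/213 c=0 d=-34/213
  seg 1: a=4 b=-44/213 c=-102/71 d=443/852
  seg 2: a=2 b=61/213 c=239/142 d=-917/1704
  seg 3: a=5 b=239/426 c=-439/284 d=439/1704
S(9/2) = 5027/2272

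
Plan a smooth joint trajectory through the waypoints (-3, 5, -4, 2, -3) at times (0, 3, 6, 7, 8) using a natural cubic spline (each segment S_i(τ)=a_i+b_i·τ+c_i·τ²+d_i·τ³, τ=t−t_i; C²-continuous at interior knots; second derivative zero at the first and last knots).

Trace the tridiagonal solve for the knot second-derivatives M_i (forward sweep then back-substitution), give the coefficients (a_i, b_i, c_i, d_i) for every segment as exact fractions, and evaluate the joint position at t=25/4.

  seg 0: a=-3 b=923/168 c=0 d=-475/1512
  seg 1: a=5 b=-251/84 c=-475/168 d=1423/1512
  seg 2: a=-4 b=131/24 c=79/14 d=-857/168
  seg 3: a=2 b=121/84 c=-541/56 d=541/168
S(25/4) = -8467/3584

Δ: Δ0=8/3, Δ1=-3, Δ2=6, Δ3=-5
row 1: diag=12, rhs=-34; c'=1/4, d'=-17/6
row 2: denom=8−3·1/4=29/4; d'=(54−3·-17/6)/(29/4)=250/29
row 3: denom=4−1·4/29=112/29; d'=(-66−1·250/29)/(112/29)=-541/28
back: M3=-541/28
back: M2=250/29−4/29·-541/28=79/7
back: M1=-17/6−1/4·79/7=-475/84
M: M0=0, M1=-475/84, M2=79/7, M3=-541/28, M4=0
seg 0: a=-3, c=M0/2=0, d=(M1−M0)/(6·3)=-475/1512, b=Δ0−h0·(2M0+M1)/6=923/168
seg 1: a=5, c=M1/2=-475/168, d=(M2−M1)/(6·3)=1423/1512, b=Δ1−h1·(2M1+M2)/6=-251/84
seg 2: a=-4, c=M2/2=79/14, d=(M3−M2)/(6·1)=-857/168, b=Δ2−h2·(2M2+M3)/6=131/24
seg 3: a=2, c=M3/2=-541/56, d=(M4−M3)/(6·1)=541/168, b=Δ3−h3·(2M3+M4)/6=121/84
t_q=25/4 → seg 2, τ=1/4; S=-4+131/24·τ+79/14·τ²+-857/168·τ³=-8467/3584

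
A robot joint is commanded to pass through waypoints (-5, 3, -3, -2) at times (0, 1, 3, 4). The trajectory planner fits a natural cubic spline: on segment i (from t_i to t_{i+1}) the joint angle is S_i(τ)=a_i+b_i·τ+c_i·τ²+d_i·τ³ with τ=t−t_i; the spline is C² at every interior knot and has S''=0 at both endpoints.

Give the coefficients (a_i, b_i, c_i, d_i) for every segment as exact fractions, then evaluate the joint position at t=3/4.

Δ: Δ0=8, Δ1=-3, Δ2=1
row 1: diag=6, rhs=-66; c'=1/3, d'=-11
row 2: denom=6−2·1/3=16/3; d'=(24−2·-11)/(16/3)=69/8
back: M2=69/8
back: M1=-11−1/3·69/8=-111/8
M: M0=0, M1=-111/8, M2=69/8, M3=0
seg 0: a=-5, c=M0/2=0, d=(M1−M0)/(6·1)=-37/16, b=Δ0−h0·(2M0+M1)/6=165/16
seg 1: a=3, c=M1/2=-111/16, d=(M2−M1)/(6·2)=15/8, b=Δ1−h1·(2M1+M2)/6=27/8
seg 2: a=-3, c=M2/2=69/16, d=(M3−M2)/(6·1)=-23/16, b=Δ2−h2·(2M2+M3)/6=-15/8
t_q=3/4 → seg 0, τ=3/4; S=-5+165/16·τ+0·τ²+-37/16·τ³=1801/1024

  seg 0: a=-5 b=165/16 c=0 d=-37/16
  seg 1: a=3 b=27/8 c=-111/16 d=15/8
  seg 2: a=-3 b=-15/8 c=69/16 d=-23/16
S(3/4) = 1801/1024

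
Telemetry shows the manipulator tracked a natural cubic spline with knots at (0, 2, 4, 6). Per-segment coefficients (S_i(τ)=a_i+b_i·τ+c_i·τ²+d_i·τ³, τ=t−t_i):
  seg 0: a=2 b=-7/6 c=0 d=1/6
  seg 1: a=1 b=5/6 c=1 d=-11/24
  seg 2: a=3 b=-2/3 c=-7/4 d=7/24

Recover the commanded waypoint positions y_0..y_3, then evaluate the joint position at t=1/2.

y_0=2 y_1=1 y_2=3 y_3=-3
S(1/2) = 23/16

y_0 = S_0(0) = a_0 = 2
y_1 = S_1(0) = a_1 = 1
y_2 = S_2(0) = a_2 = 3
y_3 = S_2(2) = -3
t_q=1/2 is in segment 0 (τ=1/2); S_0(τ)=23/16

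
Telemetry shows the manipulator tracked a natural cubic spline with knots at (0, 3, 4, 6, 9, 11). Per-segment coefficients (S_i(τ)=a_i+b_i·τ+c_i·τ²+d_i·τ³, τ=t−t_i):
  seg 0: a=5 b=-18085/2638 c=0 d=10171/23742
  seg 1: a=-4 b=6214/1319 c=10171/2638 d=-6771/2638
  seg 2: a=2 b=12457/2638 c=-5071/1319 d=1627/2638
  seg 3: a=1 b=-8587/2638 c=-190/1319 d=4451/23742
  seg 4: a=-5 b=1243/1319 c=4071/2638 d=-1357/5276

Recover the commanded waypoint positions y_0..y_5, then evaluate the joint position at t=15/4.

y_0=5 y_1=-4 y_2=2 y_3=1 y_4=-5 y_5=1
S(15/4) = 104555/168832

y_0 = S_0(0) = a_0 = 5
y_1 = S_1(0) = a_1 = -4
y_2 = S_2(0) = a_2 = 2
y_3 = S_3(0) = a_3 = 1
y_4 = S_4(0) = a_4 = -5
y_5 = S_4(2) = 1
t_q=15/4 is in segment 1 (τ=3/4); S_1(τ)=104555/168832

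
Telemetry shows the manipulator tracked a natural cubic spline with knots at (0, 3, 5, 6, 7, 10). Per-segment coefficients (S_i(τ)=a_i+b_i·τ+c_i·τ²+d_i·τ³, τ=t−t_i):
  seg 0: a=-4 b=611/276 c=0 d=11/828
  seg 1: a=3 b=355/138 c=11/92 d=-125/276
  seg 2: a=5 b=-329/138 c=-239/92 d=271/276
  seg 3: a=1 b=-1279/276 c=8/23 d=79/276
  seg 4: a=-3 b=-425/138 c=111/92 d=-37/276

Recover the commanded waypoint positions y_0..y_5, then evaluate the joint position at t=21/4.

y_0=-4 y_1=3 y_2=5 y_3=1 y_4=-3 y_5=-5
S(21/4) = 25065/5888

y_0 = S_0(0) = a_0 = -4
y_1 = S_1(0) = a_1 = 3
y_2 = S_2(0) = a_2 = 5
y_3 = S_3(0) = a_3 = 1
y_4 = S_4(0) = a_4 = -3
y_5 = S_4(3) = -5
t_q=21/4 is in segment 2 (τ=1/4); S_2(τ)=25065/5888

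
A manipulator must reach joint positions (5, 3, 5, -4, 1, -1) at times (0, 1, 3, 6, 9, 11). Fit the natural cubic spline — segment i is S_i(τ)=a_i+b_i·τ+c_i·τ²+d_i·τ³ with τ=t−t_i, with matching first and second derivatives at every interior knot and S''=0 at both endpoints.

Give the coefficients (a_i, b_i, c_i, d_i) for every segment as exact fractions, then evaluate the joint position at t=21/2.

Δ: Δ0=-2, Δ1=1, Δ2=-3, Δ3=5/3, Δ4=-1
row 1: diag=6, rhs=18; c'=1/3, d'=3
row 2: denom=10−2·1/3=28/3; d'=(-24−2·3)/(28/3)=-45/14
row 3: denom=12−3·9/28=309/28; d'=(28−3·-45/14)/(309/28)=1054/309
row 4: denom=10−3·28/103=946/103; d'=(-16−3·1054/309)/(946/103)=-1351/473
back: M4=-1351/473
back: M3=1054/309−28/103·-1351/473=5942/1419
back: M2=-45/14−9/28·5942/1419=-2157/473
back: M1=3−1/3·-2157/473=2138/473
M: M0=0, M1=2138/473, M2=-2157/473, M3=5942/1419, M4=-1351/473, M5=0
seg 0: a=5, c=M0/2=0, d=(M1−M0)/(6·1)=1069/1419, b=Δ0−h0·(2M0+M1)/6=-3907/1419
seg 1: a=3, c=M1/2=1069/473, d=(M2−M1)/(6·2)=-4295/5676, b=Δ1−h1·(2M1+M2)/6=-700/1419
seg 2: a=5, c=M2/2=-2157/946, d=(M3−M2)/(6·3)=12413/25542, b=Δ2−h2·(2M2+M3)/6=-757/1419
seg 3: a=-4, c=M3/2=2971/1419, d=(M4−M3)/(6·3)=-9995/25542, b=Δ3−h3·(2M3+M4)/6=-3101/2838
seg 4: a=1, c=M4/2=-1351/946, d=(M5−M4)/(6·2)=1351/5676, b=Δ4−h4·(2M4+M5)/6=1283/1419
t_q=21/2 → seg 4, τ=3/2; S=1+1283/1419·τ+-1351/946·τ²+1351/5676·τ³=-813/15136

  seg 0: a=5 b=-3907/1419 c=0 d=1069/1419
  seg 1: a=3 b=-700/1419 c=1069/473 d=-4295/5676
  seg 2: a=5 b=-757/1419 c=-2157/946 d=12413/25542
  seg 3: a=-4 b=-3101/2838 c=2971/1419 d=-9995/25542
  seg 4: a=1 b=1283/1419 c=-1351/946 d=1351/5676
S(21/2) = -813/15136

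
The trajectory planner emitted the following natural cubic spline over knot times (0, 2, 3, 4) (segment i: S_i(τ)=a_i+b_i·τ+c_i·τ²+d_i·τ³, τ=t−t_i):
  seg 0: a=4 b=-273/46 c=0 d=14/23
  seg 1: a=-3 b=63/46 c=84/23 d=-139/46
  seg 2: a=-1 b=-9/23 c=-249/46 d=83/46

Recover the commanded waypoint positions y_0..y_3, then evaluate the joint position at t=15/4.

y_0 = S_0(0) = a_0 = 4
y_1 = S_1(0) = a_1 = -3
y_2 = S_2(0) = a_2 = -1
y_3 = S_2(1) = -5
t_q=15/4 is in segment 2 (τ=3/4); S_2(τ)=-10531/2944

y_0=4 y_1=-3 y_2=-1 y_3=-5
S(15/4) = -10531/2944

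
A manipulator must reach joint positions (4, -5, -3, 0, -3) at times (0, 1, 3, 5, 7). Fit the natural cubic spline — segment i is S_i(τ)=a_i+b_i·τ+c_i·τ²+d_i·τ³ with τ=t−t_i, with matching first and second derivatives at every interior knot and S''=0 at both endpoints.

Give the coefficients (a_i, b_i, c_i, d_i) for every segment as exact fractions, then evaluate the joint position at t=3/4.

  seg 0: a=4 b=-883/82 c=0 d=145/82
  seg 1: a=-5 b=-224/41 c=435/82 d=-85/82
  seg 2: a=-3 b=136/41 c=-75/82 d=1/328
  seg 3: a=0 b=-25/82 c=-147/164 d=49/328
S(3/4) = -17477/5248

Δ: Δ0=-9, Δ1=1, Δ2=3/2, Δ3=-3/2
row 1: diag=6, rhs=60; c'=1/3, d'=10
row 2: denom=8−2·1/3=22/3; d'=(3−2·10)/(22/3)=-51/22
row 3: denom=8−2·3/11=82/11; d'=(-18−2·-51/22)/(82/11)=-147/82
back: M3=-147/82
back: M2=-51/22−3/11·-147/82=-75/41
back: M1=10−1/3·-75/41=435/41
M: M0=0, M1=435/41, M2=-75/41, M3=-147/82, M4=0
seg 0: a=4, c=M0/2=0, d=(M1−M0)/(6·1)=145/82, b=Δ0−h0·(2M0+M1)/6=-883/82
seg 1: a=-5, c=M1/2=435/82, d=(M2−M1)/(6·2)=-85/82, b=Δ1−h1·(2M1+M2)/6=-224/41
seg 2: a=-3, c=M2/2=-75/82, d=(M3−M2)/(6·2)=1/328, b=Δ2−h2·(2M2+M3)/6=136/41
seg 3: a=0, c=M3/2=-147/164, d=(M4−M3)/(6·2)=49/328, b=Δ3−h3·(2M3+M4)/6=-25/82
t_q=3/4 → seg 0, τ=3/4; S=4+-883/82·τ+0·τ²+145/82·τ³=-17477/5248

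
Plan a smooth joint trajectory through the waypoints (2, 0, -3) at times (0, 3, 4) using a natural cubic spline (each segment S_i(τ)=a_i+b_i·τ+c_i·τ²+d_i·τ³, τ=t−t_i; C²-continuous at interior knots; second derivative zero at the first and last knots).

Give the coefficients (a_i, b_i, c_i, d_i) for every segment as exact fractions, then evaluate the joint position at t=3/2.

Δ: Δ0=-2/3, Δ1=-3
row 1: diag=8, rhs=-14; c'=1/8, d'=-7/4
back: M1=-7/4
M: M0=0, M1=-7/4, M2=0
seg 0: a=2, c=M0/2=0, d=(M1−M0)/(6·3)=-7/72, b=Δ0−h0·(2M0+M1)/6=5/24
seg 1: a=0, c=M1/2=-7/8, d=(M2−M1)/(6·1)=7/24, b=Δ1−h1·(2M1+M2)/6=-29/12
t_q=3/2 → seg 0, τ=3/2; S=2+5/24·τ+0·τ²+-7/72·τ³=127/64

  seg 0: a=2 b=5/24 c=0 d=-7/72
  seg 1: a=0 b=-29/12 c=-7/8 d=7/24
S(3/2) = 127/64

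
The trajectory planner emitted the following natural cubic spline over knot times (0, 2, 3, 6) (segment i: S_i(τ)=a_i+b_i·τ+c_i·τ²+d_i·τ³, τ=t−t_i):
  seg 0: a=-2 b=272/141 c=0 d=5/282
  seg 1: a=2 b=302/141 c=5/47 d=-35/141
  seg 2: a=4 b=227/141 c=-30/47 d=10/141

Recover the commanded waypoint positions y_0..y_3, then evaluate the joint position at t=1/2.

y_0=-2 y_1=2 y_2=4 y_3=5
S(1/2) = -777/752

y_0 = S_0(0) = a_0 = -2
y_1 = S_1(0) = a_1 = 2
y_2 = S_2(0) = a_2 = 4
y_3 = S_2(3) = 5
t_q=1/2 is in segment 0 (τ=1/2); S_0(τ)=-777/752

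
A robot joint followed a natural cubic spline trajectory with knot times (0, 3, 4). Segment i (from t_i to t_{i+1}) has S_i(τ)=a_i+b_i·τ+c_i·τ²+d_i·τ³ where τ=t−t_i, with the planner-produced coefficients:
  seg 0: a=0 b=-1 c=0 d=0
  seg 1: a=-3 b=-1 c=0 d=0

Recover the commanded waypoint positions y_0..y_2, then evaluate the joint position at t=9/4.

y_0 = S_0(0) = a_0 = 0
y_1 = S_1(0) = a_1 = -3
y_2 = S_1(1) = -4
t_q=9/4 is in segment 0 (τ=9/4); S_0(τ)=-9/4

y_0=0 y_1=-3 y_2=-4
S(9/4) = -9/4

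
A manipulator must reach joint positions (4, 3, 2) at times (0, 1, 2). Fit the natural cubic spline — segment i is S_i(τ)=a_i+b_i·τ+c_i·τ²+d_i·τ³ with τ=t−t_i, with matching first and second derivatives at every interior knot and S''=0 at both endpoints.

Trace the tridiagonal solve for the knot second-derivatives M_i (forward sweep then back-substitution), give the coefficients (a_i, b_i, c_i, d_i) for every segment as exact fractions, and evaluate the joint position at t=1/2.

Δ: Δ0=-1, Δ1=-1
row 1: diag=4, rhs=0; c'=1/4, d'=0
back: M1=0
M: M0=0, M1=0, M2=0
seg 0: a=4, c=M0/2=0, d=(M1−M0)/(6·1)=0, b=Δ0−h0·(2M0+M1)/6=-1
seg 1: a=3, c=M1/2=0, d=(M2−M1)/(6·1)=0, b=Δ1−h1·(2M1+M2)/6=-1
t_q=1/2 → seg 0, τ=1/2; S=4+-1·τ+0·τ²+0·τ³=7/2

  seg 0: a=4 b=-1 c=0 d=0
  seg 1: a=3 b=-1 c=0 d=0
S(1/2) = 7/2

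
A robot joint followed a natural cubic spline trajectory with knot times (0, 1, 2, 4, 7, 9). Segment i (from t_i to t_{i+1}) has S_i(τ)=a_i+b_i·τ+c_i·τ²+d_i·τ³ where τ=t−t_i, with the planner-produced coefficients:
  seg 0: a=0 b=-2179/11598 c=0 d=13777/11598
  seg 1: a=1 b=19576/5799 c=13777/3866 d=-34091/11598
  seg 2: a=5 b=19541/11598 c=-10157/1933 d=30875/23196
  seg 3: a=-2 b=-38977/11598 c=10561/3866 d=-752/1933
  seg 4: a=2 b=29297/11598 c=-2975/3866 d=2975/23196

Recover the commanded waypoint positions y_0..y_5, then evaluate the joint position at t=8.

y_0=0 y_1=1 y_2=5 y_3=-2 y_4=2 y_5=5
S(8) = 30037/7732

y_0 = S_0(0) = a_0 = 0
y_1 = S_1(0) = a_1 = 1
y_2 = S_2(0) = a_2 = 5
y_3 = S_3(0) = a_3 = -2
y_4 = S_4(0) = a_4 = 2
y_5 = S_4(2) = 5
t_q=8 is in segment 4 (τ=1); S_4(τ)=30037/7732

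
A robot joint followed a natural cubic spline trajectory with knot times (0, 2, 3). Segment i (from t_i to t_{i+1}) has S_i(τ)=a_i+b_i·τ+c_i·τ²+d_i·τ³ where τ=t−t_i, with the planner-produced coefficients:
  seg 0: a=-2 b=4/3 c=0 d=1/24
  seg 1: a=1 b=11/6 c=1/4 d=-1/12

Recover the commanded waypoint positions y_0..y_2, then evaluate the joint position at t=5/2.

y_0=-2 y_1=1 y_2=3
S(5/2) = 63/32

y_0 = S_0(0) = a_0 = -2
y_1 = S_1(0) = a_1 = 1
y_2 = S_1(1) = 3
t_q=5/2 is in segment 1 (τ=1/2); S_1(τ)=63/32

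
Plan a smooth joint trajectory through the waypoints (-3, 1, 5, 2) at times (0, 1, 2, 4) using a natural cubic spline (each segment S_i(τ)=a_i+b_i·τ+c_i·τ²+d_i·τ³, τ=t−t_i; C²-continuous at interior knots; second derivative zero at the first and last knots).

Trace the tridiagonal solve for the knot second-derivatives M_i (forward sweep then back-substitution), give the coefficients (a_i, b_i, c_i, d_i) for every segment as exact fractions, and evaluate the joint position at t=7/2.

  seg 0: a=-3 b=173/46 c=0 d=11/46
  seg 1: a=1 b=103/23 c=33/46 d=-55/46
  seg 2: a=5 b=107/46 c=-66/23 d=11/23
S(7/2) = 671/184

Δ: Δ0=4, Δ1=4, Δ2=-3/2
row 1: diag=4, rhs=0; c'=1/4, d'=0
row 2: denom=6−1·1/4=23/4; d'=(-33−1·0)/(23/4)=-132/23
back: M2=-132/23
back: M1=0−1/4·-132/23=33/23
M: M0=0, M1=33/23, M2=-132/23, M3=0
seg 0: a=-3, c=M0/2=0, d=(M1−M0)/(6·1)=11/46, b=Δ0−h0·(2M0+M1)/6=173/46
seg 1: a=1, c=M1/2=33/46, d=(M2−M1)/(6·1)=-55/46, b=Δ1−h1·(2M1+M2)/6=103/23
seg 2: a=5, c=M2/2=-66/23, d=(M3−M2)/(6·2)=11/23, b=Δ2−h2·(2M2+M3)/6=107/46
t_q=7/2 → seg 2, τ=3/2; S=5+107/46·τ+-66/23·τ²+11/23·τ³=671/184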